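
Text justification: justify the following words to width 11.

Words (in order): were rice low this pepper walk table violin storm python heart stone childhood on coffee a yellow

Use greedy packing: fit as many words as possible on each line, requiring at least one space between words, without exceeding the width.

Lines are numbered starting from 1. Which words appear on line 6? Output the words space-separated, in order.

Answer: storm

Derivation:
Line 1: ['were', 'rice'] (min_width=9, slack=2)
Line 2: ['low', 'this'] (min_width=8, slack=3)
Line 3: ['pepper', 'walk'] (min_width=11, slack=0)
Line 4: ['table'] (min_width=5, slack=6)
Line 5: ['violin'] (min_width=6, slack=5)
Line 6: ['storm'] (min_width=5, slack=6)
Line 7: ['python'] (min_width=6, slack=5)
Line 8: ['heart', 'stone'] (min_width=11, slack=0)
Line 9: ['childhood'] (min_width=9, slack=2)
Line 10: ['on', 'coffee', 'a'] (min_width=11, slack=0)
Line 11: ['yellow'] (min_width=6, slack=5)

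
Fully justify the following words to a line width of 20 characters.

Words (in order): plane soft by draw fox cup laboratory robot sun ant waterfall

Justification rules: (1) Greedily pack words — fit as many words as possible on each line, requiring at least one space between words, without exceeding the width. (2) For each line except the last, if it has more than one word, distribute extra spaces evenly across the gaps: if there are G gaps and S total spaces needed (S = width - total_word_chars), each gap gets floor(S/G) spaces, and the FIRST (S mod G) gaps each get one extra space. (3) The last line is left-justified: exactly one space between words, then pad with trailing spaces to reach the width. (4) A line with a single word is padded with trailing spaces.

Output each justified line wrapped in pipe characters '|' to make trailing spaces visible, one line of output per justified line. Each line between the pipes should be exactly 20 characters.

Answer: |plane  soft  by draw|
|fox  cup  laboratory|
|robot     sun    ant|
|waterfall           |

Derivation:
Line 1: ['plane', 'soft', 'by', 'draw'] (min_width=18, slack=2)
Line 2: ['fox', 'cup', 'laboratory'] (min_width=18, slack=2)
Line 3: ['robot', 'sun', 'ant'] (min_width=13, slack=7)
Line 4: ['waterfall'] (min_width=9, slack=11)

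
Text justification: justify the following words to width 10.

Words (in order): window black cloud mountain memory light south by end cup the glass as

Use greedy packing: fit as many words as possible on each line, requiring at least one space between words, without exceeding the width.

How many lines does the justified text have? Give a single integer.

Line 1: ['window'] (min_width=6, slack=4)
Line 2: ['black'] (min_width=5, slack=5)
Line 3: ['cloud'] (min_width=5, slack=5)
Line 4: ['mountain'] (min_width=8, slack=2)
Line 5: ['memory'] (min_width=6, slack=4)
Line 6: ['light'] (min_width=5, slack=5)
Line 7: ['south', 'by'] (min_width=8, slack=2)
Line 8: ['end', 'cup'] (min_width=7, slack=3)
Line 9: ['the', 'glass'] (min_width=9, slack=1)
Line 10: ['as'] (min_width=2, slack=8)
Total lines: 10

Answer: 10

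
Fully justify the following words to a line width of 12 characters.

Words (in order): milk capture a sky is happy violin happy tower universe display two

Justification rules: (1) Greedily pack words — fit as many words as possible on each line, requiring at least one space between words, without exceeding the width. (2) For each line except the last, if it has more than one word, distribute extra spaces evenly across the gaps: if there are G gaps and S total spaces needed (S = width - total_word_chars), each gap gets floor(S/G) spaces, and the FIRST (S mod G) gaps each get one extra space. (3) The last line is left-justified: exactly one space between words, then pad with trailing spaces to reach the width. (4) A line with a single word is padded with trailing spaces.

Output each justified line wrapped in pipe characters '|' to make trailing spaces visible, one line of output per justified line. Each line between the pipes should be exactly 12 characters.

Line 1: ['milk', 'capture'] (min_width=12, slack=0)
Line 2: ['a', 'sky', 'is'] (min_width=8, slack=4)
Line 3: ['happy', 'violin'] (min_width=12, slack=0)
Line 4: ['happy', 'tower'] (min_width=11, slack=1)
Line 5: ['universe'] (min_width=8, slack=4)
Line 6: ['display', 'two'] (min_width=11, slack=1)

Answer: |milk capture|
|a   sky   is|
|happy violin|
|happy  tower|
|universe    |
|display two |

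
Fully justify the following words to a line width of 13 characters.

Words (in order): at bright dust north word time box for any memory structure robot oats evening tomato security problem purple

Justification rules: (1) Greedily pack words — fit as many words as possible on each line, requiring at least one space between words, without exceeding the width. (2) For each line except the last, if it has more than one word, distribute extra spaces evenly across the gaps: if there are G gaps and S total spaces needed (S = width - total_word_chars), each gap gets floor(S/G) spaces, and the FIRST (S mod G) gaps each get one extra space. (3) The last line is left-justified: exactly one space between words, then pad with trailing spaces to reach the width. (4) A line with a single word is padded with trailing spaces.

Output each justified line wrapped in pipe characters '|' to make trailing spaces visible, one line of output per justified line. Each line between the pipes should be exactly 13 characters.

Answer: |at     bright|
|dust    north|
|word time box|
|for       any|
|memory       |
|structure    |
|robot    oats|
|evening      |
|tomato       |
|security     |
|problem      |
|purple       |

Derivation:
Line 1: ['at', 'bright'] (min_width=9, slack=4)
Line 2: ['dust', 'north'] (min_width=10, slack=3)
Line 3: ['word', 'time', 'box'] (min_width=13, slack=0)
Line 4: ['for', 'any'] (min_width=7, slack=6)
Line 5: ['memory'] (min_width=6, slack=7)
Line 6: ['structure'] (min_width=9, slack=4)
Line 7: ['robot', 'oats'] (min_width=10, slack=3)
Line 8: ['evening'] (min_width=7, slack=6)
Line 9: ['tomato'] (min_width=6, slack=7)
Line 10: ['security'] (min_width=8, slack=5)
Line 11: ['problem'] (min_width=7, slack=6)
Line 12: ['purple'] (min_width=6, slack=7)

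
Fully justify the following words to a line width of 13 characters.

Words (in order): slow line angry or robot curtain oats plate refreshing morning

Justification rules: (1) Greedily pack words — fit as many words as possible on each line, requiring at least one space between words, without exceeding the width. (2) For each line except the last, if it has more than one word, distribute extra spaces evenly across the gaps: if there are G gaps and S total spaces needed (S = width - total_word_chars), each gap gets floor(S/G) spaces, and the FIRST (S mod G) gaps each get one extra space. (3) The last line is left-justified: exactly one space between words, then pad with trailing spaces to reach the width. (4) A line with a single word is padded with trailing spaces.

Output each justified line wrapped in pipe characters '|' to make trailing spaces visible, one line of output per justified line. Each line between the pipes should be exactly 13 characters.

Line 1: ['slow', 'line'] (min_width=9, slack=4)
Line 2: ['angry', 'or'] (min_width=8, slack=5)
Line 3: ['robot', 'curtain'] (min_width=13, slack=0)
Line 4: ['oats', 'plate'] (min_width=10, slack=3)
Line 5: ['refreshing'] (min_width=10, slack=3)
Line 6: ['morning'] (min_width=7, slack=6)

Answer: |slow     line|
|angry      or|
|robot curtain|
|oats    plate|
|refreshing   |
|morning      |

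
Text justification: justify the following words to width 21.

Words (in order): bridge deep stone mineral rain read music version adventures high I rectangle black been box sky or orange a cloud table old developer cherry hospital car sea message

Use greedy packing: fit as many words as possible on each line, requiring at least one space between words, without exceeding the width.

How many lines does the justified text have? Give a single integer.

Line 1: ['bridge', 'deep', 'stone'] (min_width=17, slack=4)
Line 2: ['mineral', 'rain', 'read'] (min_width=17, slack=4)
Line 3: ['music', 'version'] (min_width=13, slack=8)
Line 4: ['adventures', 'high', 'I'] (min_width=17, slack=4)
Line 5: ['rectangle', 'black', 'been'] (min_width=20, slack=1)
Line 6: ['box', 'sky', 'or', 'orange', 'a'] (min_width=19, slack=2)
Line 7: ['cloud', 'table', 'old'] (min_width=15, slack=6)
Line 8: ['developer', 'cherry'] (min_width=16, slack=5)
Line 9: ['hospital', 'car', 'sea'] (min_width=16, slack=5)
Line 10: ['message'] (min_width=7, slack=14)
Total lines: 10

Answer: 10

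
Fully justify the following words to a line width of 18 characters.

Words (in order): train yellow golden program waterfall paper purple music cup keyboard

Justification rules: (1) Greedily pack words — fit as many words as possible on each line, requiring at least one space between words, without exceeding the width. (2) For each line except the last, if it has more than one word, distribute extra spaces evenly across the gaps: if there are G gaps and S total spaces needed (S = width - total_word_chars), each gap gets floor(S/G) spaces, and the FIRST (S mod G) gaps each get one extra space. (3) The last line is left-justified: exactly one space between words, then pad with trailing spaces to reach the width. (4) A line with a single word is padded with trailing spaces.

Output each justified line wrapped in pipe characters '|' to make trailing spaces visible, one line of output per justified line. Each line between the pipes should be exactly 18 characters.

Line 1: ['train', 'yellow'] (min_width=12, slack=6)
Line 2: ['golden', 'program'] (min_width=14, slack=4)
Line 3: ['waterfall', 'paper'] (min_width=15, slack=3)
Line 4: ['purple', 'music', 'cup'] (min_width=16, slack=2)
Line 5: ['keyboard'] (min_width=8, slack=10)

Answer: |train       yellow|
|golden     program|
|waterfall    paper|
|purple  music  cup|
|keyboard          |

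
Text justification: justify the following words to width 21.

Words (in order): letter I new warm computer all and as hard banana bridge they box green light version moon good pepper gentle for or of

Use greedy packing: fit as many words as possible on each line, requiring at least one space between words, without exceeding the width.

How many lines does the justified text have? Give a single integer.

Answer: 7

Derivation:
Line 1: ['letter', 'I', 'new', 'warm'] (min_width=17, slack=4)
Line 2: ['computer', 'all', 'and', 'as'] (min_width=19, slack=2)
Line 3: ['hard', 'banana', 'bridge'] (min_width=18, slack=3)
Line 4: ['they', 'box', 'green', 'light'] (min_width=20, slack=1)
Line 5: ['version', 'moon', 'good'] (min_width=17, slack=4)
Line 6: ['pepper', 'gentle', 'for', 'or'] (min_width=20, slack=1)
Line 7: ['of'] (min_width=2, slack=19)
Total lines: 7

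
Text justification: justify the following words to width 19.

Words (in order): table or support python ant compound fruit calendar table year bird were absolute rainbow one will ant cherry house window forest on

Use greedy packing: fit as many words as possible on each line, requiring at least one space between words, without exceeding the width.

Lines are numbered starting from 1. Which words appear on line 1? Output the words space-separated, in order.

Line 1: ['table', 'or', 'support'] (min_width=16, slack=3)
Line 2: ['python', 'ant', 'compound'] (min_width=19, slack=0)
Line 3: ['fruit', 'calendar'] (min_width=14, slack=5)
Line 4: ['table', 'year', 'bird'] (min_width=15, slack=4)
Line 5: ['were', 'absolute'] (min_width=13, slack=6)
Line 6: ['rainbow', 'one', 'will'] (min_width=16, slack=3)
Line 7: ['ant', 'cherry', 'house'] (min_width=16, slack=3)
Line 8: ['window', 'forest', 'on'] (min_width=16, slack=3)

Answer: table or support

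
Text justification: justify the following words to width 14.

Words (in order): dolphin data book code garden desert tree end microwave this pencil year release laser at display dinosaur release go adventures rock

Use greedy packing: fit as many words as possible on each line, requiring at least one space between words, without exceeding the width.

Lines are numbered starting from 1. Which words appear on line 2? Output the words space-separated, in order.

Line 1: ['dolphin', 'data'] (min_width=12, slack=2)
Line 2: ['book', 'code'] (min_width=9, slack=5)
Line 3: ['garden', 'desert'] (min_width=13, slack=1)
Line 4: ['tree', 'end'] (min_width=8, slack=6)
Line 5: ['microwave', 'this'] (min_width=14, slack=0)
Line 6: ['pencil', 'year'] (min_width=11, slack=3)
Line 7: ['release', 'laser'] (min_width=13, slack=1)
Line 8: ['at', 'display'] (min_width=10, slack=4)
Line 9: ['dinosaur'] (min_width=8, slack=6)
Line 10: ['release', 'go'] (min_width=10, slack=4)
Line 11: ['adventures'] (min_width=10, slack=4)
Line 12: ['rock'] (min_width=4, slack=10)

Answer: book code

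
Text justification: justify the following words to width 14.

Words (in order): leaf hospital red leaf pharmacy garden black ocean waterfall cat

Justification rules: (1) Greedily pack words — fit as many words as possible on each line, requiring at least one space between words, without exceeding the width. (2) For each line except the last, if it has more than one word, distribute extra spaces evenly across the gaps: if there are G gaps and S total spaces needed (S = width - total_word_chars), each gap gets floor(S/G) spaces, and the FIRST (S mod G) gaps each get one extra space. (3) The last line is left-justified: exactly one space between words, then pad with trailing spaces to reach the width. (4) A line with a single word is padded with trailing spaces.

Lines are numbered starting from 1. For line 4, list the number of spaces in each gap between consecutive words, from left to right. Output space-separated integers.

Line 1: ['leaf', 'hospital'] (min_width=13, slack=1)
Line 2: ['red', 'leaf'] (min_width=8, slack=6)
Line 3: ['pharmacy'] (min_width=8, slack=6)
Line 4: ['garden', 'black'] (min_width=12, slack=2)
Line 5: ['ocean'] (min_width=5, slack=9)
Line 6: ['waterfall', 'cat'] (min_width=13, slack=1)

Answer: 3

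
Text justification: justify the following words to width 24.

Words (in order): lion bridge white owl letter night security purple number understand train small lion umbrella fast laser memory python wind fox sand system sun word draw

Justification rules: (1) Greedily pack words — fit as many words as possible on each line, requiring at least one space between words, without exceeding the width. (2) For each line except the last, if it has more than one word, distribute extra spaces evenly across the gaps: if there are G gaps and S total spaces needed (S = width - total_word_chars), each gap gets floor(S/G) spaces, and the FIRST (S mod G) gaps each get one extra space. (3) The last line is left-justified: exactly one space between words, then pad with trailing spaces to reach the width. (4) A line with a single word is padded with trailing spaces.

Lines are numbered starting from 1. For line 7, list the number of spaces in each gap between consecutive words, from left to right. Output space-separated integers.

Line 1: ['lion', 'bridge', 'white', 'owl'] (min_width=21, slack=3)
Line 2: ['letter', 'night', 'security'] (min_width=21, slack=3)
Line 3: ['purple', 'number', 'understand'] (min_width=24, slack=0)
Line 4: ['train', 'small', 'lion'] (min_width=16, slack=8)
Line 5: ['umbrella', 'fast', 'laser'] (min_width=19, slack=5)
Line 6: ['memory', 'python', 'wind', 'fox'] (min_width=22, slack=2)
Line 7: ['sand', 'system', 'sun', 'word'] (min_width=20, slack=4)
Line 8: ['draw'] (min_width=4, slack=20)

Answer: 3 2 2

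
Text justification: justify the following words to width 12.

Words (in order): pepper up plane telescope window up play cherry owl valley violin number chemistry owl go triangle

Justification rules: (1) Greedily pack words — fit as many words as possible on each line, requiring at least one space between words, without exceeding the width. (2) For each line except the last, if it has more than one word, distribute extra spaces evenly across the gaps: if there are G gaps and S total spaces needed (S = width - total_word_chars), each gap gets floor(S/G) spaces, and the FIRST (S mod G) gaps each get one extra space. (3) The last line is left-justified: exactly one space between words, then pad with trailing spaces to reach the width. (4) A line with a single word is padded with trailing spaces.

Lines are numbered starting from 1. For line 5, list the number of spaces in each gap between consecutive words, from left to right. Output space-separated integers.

Answer: 2

Derivation:
Line 1: ['pepper', 'up'] (min_width=9, slack=3)
Line 2: ['plane'] (min_width=5, slack=7)
Line 3: ['telescope'] (min_width=9, slack=3)
Line 4: ['window', 'up'] (min_width=9, slack=3)
Line 5: ['play', 'cherry'] (min_width=11, slack=1)
Line 6: ['owl', 'valley'] (min_width=10, slack=2)
Line 7: ['violin'] (min_width=6, slack=6)
Line 8: ['number'] (min_width=6, slack=6)
Line 9: ['chemistry'] (min_width=9, slack=3)
Line 10: ['owl', 'go'] (min_width=6, slack=6)
Line 11: ['triangle'] (min_width=8, slack=4)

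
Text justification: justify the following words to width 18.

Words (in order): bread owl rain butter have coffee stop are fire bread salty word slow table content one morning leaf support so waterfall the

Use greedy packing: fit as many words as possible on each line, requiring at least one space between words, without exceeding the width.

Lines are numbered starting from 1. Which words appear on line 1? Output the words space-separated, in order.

Answer: bread owl rain

Derivation:
Line 1: ['bread', 'owl', 'rain'] (min_width=14, slack=4)
Line 2: ['butter', 'have', 'coffee'] (min_width=18, slack=0)
Line 3: ['stop', 'are', 'fire'] (min_width=13, slack=5)
Line 4: ['bread', 'salty', 'word'] (min_width=16, slack=2)
Line 5: ['slow', 'table', 'content'] (min_width=18, slack=0)
Line 6: ['one', 'morning', 'leaf'] (min_width=16, slack=2)
Line 7: ['support', 'so'] (min_width=10, slack=8)
Line 8: ['waterfall', 'the'] (min_width=13, slack=5)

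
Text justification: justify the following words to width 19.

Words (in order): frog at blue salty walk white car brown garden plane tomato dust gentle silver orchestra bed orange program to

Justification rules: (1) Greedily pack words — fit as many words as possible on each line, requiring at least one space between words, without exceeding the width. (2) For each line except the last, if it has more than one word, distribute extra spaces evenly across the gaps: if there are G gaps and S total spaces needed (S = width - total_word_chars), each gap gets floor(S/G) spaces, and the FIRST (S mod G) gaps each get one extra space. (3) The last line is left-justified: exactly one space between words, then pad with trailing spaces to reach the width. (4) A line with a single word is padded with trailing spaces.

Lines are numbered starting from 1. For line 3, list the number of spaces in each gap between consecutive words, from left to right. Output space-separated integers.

Line 1: ['frog', 'at', 'blue', 'salty'] (min_width=18, slack=1)
Line 2: ['walk', 'white', 'car'] (min_width=14, slack=5)
Line 3: ['brown', 'garden', 'plane'] (min_width=18, slack=1)
Line 4: ['tomato', 'dust', 'gentle'] (min_width=18, slack=1)
Line 5: ['silver', 'orchestra'] (min_width=16, slack=3)
Line 6: ['bed', 'orange', 'program'] (min_width=18, slack=1)
Line 7: ['to'] (min_width=2, slack=17)

Answer: 2 1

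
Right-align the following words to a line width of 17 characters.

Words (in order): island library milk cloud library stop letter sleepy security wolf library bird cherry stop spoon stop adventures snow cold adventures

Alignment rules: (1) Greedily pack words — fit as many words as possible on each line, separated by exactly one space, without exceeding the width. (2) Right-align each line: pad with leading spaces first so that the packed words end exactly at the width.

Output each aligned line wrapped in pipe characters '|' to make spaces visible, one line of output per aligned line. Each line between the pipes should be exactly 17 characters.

Line 1: ['island', 'library'] (min_width=14, slack=3)
Line 2: ['milk', 'cloud'] (min_width=10, slack=7)
Line 3: ['library', 'stop'] (min_width=12, slack=5)
Line 4: ['letter', 'sleepy'] (min_width=13, slack=4)
Line 5: ['security', 'wolf'] (min_width=13, slack=4)
Line 6: ['library', 'bird'] (min_width=12, slack=5)
Line 7: ['cherry', 'stop', 'spoon'] (min_width=17, slack=0)
Line 8: ['stop', 'adventures'] (min_width=15, slack=2)
Line 9: ['snow', 'cold'] (min_width=9, slack=8)
Line 10: ['adventures'] (min_width=10, slack=7)

Answer: |   island library|
|       milk cloud|
|     library stop|
|    letter sleepy|
|    security wolf|
|     library bird|
|cherry stop spoon|
|  stop adventures|
|        snow cold|
|       adventures|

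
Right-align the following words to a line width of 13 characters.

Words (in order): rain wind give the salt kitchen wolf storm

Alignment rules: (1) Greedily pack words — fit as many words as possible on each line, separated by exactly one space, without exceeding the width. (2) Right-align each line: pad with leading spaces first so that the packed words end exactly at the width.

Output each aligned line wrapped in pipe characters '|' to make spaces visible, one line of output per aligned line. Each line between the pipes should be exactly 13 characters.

Answer: |    rain wind|
|give the salt|
| kitchen wolf|
|        storm|

Derivation:
Line 1: ['rain', 'wind'] (min_width=9, slack=4)
Line 2: ['give', 'the', 'salt'] (min_width=13, slack=0)
Line 3: ['kitchen', 'wolf'] (min_width=12, slack=1)
Line 4: ['storm'] (min_width=5, slack=8)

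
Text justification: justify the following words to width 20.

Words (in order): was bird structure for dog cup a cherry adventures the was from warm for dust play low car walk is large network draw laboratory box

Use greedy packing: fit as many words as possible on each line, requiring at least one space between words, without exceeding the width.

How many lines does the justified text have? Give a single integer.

Answer: 7

Derivation:
Line 1: ['was', 'bird', 'structure'] (min_width=18, slack=2)
Line 2: ['for', 'dog', 'cup', 'a', 'cherry'] (min_width=20, slack=0)
Line 3: ['adventures', 'the', 'was'] (min_width=18, slack=2)
Line 4: ['from', 'warm', 'for', 'dust'] (min_width=18, slack=2)
Line 5: ['play', 'low', 'car', 'walk', 'is'] (min_width=20, slack=0)
Line 6: ['large', 'network', 'draw'] (min_width=18, slack=2)
Line 7: ['laboratory', 'box'] (min_width=14, slack=6)
Total lines: 7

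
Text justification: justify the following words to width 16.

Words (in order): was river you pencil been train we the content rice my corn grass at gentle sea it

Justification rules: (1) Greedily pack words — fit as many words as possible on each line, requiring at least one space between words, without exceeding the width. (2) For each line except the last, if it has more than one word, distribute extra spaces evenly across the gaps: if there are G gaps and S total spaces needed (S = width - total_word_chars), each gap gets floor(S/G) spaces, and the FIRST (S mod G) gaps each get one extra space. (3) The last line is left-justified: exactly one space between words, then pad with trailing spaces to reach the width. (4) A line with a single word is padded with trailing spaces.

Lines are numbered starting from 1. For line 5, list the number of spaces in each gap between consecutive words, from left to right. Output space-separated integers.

Answer: 3 2

Derivation:
Line 1: ['was', 'river', 'you'] (min_width=13, slack=3)
Line 2: ['pencil', 'been'] (min_width=11, slack=5)
Line 3: ['train', 'we', 'the'] (min_width=12, slack=4)
Line 4: ['content', 'rice', 'my'] (min_width=15, slack=1)
Line 5: ['corn', 'grass', 'at'] (min_width=13, slack=3)
Line 6: ['gentle', 'sea', 'it'] (min_width=13, slack=3)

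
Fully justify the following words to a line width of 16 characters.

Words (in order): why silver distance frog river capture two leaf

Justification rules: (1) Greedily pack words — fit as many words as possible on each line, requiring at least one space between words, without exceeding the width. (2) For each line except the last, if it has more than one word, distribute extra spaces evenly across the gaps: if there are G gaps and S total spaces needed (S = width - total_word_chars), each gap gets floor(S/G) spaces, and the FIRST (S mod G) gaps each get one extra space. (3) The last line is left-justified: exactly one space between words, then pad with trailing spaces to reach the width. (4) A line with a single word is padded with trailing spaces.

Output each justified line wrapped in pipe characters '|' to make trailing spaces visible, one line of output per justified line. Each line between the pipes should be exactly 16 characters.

Line 1: ['why', 'silver'] (min_width=10, slack=6)
Line 2: ['distance', 'frog'] (min_width=13, slack=3)
Line 3: ['river', 'capture'] (min_width=13, slack=3)
Line 4: ['two', 'leaf'] (min_width=8, slack=8)

Answer: |why       silver|
|distance    frog|
|river    capture|
|two leaf        |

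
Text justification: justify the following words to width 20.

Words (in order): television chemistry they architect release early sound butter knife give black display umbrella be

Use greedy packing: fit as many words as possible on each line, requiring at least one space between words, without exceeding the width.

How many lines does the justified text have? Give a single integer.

Answer: 6

Derivation:
Line 1: ['television', 'chemistry'] (min_width=20, slack=0)
Line 2: ['they', 'architect'] (min_width=14, slack=6)
Line 3: ['release', 'early', 'sound'] (min_width=19, slack=1)
Line 4: ['butter', 'knife', 'give'] (min_width=17, slack=3)
Line 5: ['black', 'display'] (min_width=13, slack=7)
Line 6: ['umbrella', 'be'] (min_width=11, slack=9)
Total lines: 6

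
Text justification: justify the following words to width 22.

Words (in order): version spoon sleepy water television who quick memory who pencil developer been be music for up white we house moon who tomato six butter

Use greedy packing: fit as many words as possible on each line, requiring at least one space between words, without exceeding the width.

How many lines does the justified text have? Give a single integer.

Answer: 7

Derivation:
Line 1: ['version', 'spoon', 'sleepy'] (min_width=20, slack=2)
Line 2: ['water', 'television', 'who'] (min_width=20, slack=2)
Line 3: ['quick', 'memory', 'who'] (min_width=16, slack=6)
Line 4: ['pencil', 'developer', 'been'] (min_width=21, slack=1)
Line 5: ['be', 'music', 'for', 'up', 'white'] (min_width=21, slack=1)
Line 6: ['we', 'house', 'moon', 'who'] (min_width=17, slack=5)
Line 7: ['tomato', 'six', 'butter'] (min_width=17, slack=5)
Total lines: 7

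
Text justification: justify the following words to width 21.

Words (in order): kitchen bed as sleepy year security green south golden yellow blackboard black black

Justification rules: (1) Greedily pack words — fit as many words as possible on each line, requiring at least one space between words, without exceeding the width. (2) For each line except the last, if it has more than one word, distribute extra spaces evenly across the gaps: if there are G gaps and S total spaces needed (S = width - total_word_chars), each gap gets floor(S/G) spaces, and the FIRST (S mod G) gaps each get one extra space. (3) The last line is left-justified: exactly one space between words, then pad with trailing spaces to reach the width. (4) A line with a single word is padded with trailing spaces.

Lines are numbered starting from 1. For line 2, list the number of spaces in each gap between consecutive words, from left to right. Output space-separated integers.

Line 1: ['kitchen', 'bed', 'as', 'sleepy'] (min_width=21, slack=0)
Line 2: ['year', 'security', 'green'] (min_width=19, slack=2)
Line 3: ['south', 'golden', 'yellow'] (min_width=19, slack=2)
Line 4: ['blackboard', 'black'] (min_width=16, slack=5)
Line 5: ['black'] (min_width=5, slack=16)

Answer: 2 2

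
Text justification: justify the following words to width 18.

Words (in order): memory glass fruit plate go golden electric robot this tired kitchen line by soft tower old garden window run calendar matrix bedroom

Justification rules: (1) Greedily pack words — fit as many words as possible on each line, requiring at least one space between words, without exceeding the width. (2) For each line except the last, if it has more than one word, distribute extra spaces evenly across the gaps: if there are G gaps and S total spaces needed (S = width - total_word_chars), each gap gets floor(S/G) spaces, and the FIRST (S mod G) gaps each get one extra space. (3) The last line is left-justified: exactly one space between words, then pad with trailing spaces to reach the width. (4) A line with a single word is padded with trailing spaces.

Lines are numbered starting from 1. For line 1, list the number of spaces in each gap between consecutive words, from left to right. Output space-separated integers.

Answer: 1 1

Derivation:
Line 1: ['memory', 'glass', 'fruit'] (min_width=18, slack=0)
Line 2: ['plate', 'go', 'golden'] (min_width=15, slack=3)
Line 3: ['electric', 'robot'] (min_width=14, slack=4)
Line 4: ['this', 'tired', 'kitchen'] (min_width=18, slack=0)
Line 5: ['line', 'by', 'soft', 'tower'] (min_width=18, slack=0)
Line 6: ['old', 'garden', 'window'] (min_width=17, slack=1)
Line 7: ['run', 'calendar'] (min_width=12, slack=6)
Line 8: ['matrix', 'bedroom'] (min_width=14, slack=4)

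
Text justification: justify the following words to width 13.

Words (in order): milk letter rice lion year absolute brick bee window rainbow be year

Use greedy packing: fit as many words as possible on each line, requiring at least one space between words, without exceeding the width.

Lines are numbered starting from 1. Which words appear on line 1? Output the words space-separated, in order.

Answer: milk letter

Derivation:
Line 1: ['milk', 'letter'] (min_width=11, slack=2)
Line 2: ['rice', 'lion'] (min_width=9, slack=4)
Line 3: ['year', 'absolute'] (min_width=13, slack=0)
Line 4: ['brick', 'bee'] (min_width=9, slack=4)
Line 5: ['window'] (min_width=6, slack=7)
Line 6: ['rainbow', 'be'] (min_width=10, slack=3)
Line 7: ['year'] (min_width=4, slack=9)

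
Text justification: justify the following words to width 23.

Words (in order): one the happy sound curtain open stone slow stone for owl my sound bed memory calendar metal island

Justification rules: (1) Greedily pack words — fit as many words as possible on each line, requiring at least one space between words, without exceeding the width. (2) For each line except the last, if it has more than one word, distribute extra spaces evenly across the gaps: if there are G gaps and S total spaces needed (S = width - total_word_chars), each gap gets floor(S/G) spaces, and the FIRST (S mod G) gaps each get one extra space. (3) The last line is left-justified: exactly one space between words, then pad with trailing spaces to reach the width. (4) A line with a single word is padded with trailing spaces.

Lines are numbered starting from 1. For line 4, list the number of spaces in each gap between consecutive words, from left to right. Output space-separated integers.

Line 1: ['one', 'the', 'happy', 'sound'] (min_width=19, slack=4)
Line 2: ['curtain', 'open', 'stone', 'slow'] (min_width=23, slack=0)
Line 3: ['stone', 'for', 'owl', 'my', 'sound'] (min_width=22, slack=1)
Line 4: ['bed', 'memory', 'calendar'] (min_width=19, slack=4)
Line 5: ['metal', 'island'] (min_width=12, slack=11)

Answer: 3 3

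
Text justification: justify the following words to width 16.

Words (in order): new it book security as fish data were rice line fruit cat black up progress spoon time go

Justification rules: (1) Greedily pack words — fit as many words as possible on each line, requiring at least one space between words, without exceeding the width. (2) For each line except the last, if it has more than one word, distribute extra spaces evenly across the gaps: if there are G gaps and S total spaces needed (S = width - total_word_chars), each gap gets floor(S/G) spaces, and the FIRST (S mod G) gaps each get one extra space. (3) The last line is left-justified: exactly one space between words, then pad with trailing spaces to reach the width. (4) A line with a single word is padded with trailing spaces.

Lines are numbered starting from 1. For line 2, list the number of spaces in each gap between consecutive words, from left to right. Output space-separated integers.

Answer: 1 1

Derivation:
Line 1: ['new', 'it', 'book'] (min_width=11, slack=5)
Line 2: ['security', 'as', 'fish'] (min_width=16, slack=0)
Line 3: ['data', 'were', 'rice'] (min_width=14, slack=2)
Line 4: ['line', 'fruit', 'cat'] (min_width=14, slack=2)
Line 5: ['black', 'up'] (min_width=8, slack=8)
Line 6: ['progress', 'spoon'] (min_width=14, slack=2)
Line 7: ['time', 'go'] (min_width=7, slack=9)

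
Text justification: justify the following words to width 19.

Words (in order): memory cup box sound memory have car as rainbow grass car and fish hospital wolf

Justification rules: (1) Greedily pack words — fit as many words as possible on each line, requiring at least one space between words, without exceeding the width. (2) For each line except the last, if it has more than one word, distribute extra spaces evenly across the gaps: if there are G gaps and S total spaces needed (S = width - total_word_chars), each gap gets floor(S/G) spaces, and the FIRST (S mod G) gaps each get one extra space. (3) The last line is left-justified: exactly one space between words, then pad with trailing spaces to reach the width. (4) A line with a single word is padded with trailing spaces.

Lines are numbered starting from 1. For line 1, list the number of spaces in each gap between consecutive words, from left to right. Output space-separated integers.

Line 1: ['memory', 'cup', 'box'] (min_width=14, slack=5)
Line 2: ['sound', 'memory', 'have'] (min_width=17, slack=2)
Line 3: ['car', 'as', 'rainbow'] (min_width=14, slack=5)
Line 4: ['grass', 'car', 'and', 'fish'] (min_width=18, slack=1)
Line 5: ['hospital', 'wolf'] (min_width=13, slack=6)

Answer: 4 3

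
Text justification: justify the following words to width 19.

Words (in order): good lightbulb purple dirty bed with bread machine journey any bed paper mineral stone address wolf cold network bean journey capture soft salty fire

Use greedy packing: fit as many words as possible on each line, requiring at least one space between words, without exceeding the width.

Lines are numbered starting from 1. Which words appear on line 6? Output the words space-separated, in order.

Answer: address wolf cold

Derivation:
Line 1: ['good', 'lightbulb'] (min_width=14, slack=5)
Line 2: ['purple', 'dirty', 'bed'] (min_width=16, slack=3)
Line 3: ['with', 'bread', 'machine'] (min_width=18, slack=1)
Line 4: ['journey', 'any', 'bed'] (min_width=15, slack=4)
Line 5: ['paper', 'mineral', 'stone'] (min_width=19, slack=0)
Line 6: ['address', 'wolf', 'cold'] (min_width=17, slack=2)
Line 7: ['network', 'bean'] (min_width=12, slack=7)
Line 8: ['journey', 'capture'] (min_width=15, slack=4)
Line 9: ['soft', 'salty', 'fire'] (min_width=15, slack=4)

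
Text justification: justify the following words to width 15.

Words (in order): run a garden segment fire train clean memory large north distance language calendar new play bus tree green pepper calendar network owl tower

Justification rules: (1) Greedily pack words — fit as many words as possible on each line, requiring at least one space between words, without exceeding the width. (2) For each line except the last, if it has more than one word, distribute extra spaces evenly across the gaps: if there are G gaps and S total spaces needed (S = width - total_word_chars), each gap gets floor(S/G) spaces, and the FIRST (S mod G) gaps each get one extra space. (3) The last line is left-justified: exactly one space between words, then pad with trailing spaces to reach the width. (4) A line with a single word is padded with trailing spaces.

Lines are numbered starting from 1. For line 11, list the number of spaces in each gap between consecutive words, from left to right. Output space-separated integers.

Answer: 5

Derivation:
Line 1: ['run', 'a', 'garden'] (min_width=12, slack=3)
Line 2: ['segment', 'fire'] (min_width=12, slack=3)
Line 3: ['train', 'clean'] (min_width=11, slack=4)
Line 4: ['memory', 'large'] (min_width=12, slack=3)
Line 5: ['north', 'distance'] (min_width=14, slack=1)
Line 6: ['language'] (min_width=8, slack=7)
Line 7: ['calendar', 'new'] (min_width=12, slack=3)
Line 8: ['play', 'bus', 'tree'] (min_width=13, slack=2)
Line 9: ['green', 'pepper'] (min_width=12, slack=3)
Line 10: ['calendar'] (min_width=8, slack=7)
Line 11: ['network', 'owl'] (min_width=11, slack=4)
Line 12: ['tower'] (min_width=5, slack=10)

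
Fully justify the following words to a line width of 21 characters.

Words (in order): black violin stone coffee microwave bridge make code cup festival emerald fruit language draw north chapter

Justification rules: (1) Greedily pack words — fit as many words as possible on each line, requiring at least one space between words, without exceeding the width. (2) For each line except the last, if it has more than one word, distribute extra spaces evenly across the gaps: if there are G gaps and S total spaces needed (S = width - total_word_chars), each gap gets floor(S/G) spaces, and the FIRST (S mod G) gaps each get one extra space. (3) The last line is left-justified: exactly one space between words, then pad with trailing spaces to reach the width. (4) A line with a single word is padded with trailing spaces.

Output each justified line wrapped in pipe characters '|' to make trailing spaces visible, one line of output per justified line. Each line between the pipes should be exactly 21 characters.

Line 1: ['black', 'violin', 'stone'] (min_width=18, slack=3)
Line 2: ['coffee', 'microwave'] (min_width=16, slack=5)
Line 3: ['bridge', 'make', 'code', 'cup'] (min_width=20, slack=1)
Line 4: ['festival', 'emerald'] (min_width=16, slack=5)
Line 5: ['fruit', 'language', 'draw'] (min_width=19, slack=2)
Line 6: ['north', 'chapter'] (min_width=13, slack=8)

Answer: |black   violin  stone|
|coffee      microwave|
|bridge  make code cup|
|festival      emerald|
|fruit  language  draw|
|north chapter        |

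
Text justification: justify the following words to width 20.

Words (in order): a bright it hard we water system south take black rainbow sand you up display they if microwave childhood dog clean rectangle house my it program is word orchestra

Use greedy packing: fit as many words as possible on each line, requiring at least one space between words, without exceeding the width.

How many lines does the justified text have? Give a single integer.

Line 1: ['a', 'bright', 'it', 'hard', 'we'] (min_width=19, slack=1)
Line 2: ['water', 'system', 'south'] (min_width=18, slack=2)
Line 3: ['take', 'black', 'rainbow'] (min_width=18, slack=2)
Line 4: ['sand', 'you', 'up', 'display'] (min_width=19, slack=1)
Line 5: ['they', 'if', 'microwave'] (min_width=17, slack=3)
Line 6: ['childhood', 'dog', 'clean'] (min_width=19, slack=1)
Line 7: ['rectangle', 'house', 'my'] (min_width=18, slack=2)
Line 8: ['it', 'program', 'is', 'word'] (min_width=18, slack=2)
Line 9: ['orchestra'] (min_width=9, slack=11)
Total lines: 9

Answer: 9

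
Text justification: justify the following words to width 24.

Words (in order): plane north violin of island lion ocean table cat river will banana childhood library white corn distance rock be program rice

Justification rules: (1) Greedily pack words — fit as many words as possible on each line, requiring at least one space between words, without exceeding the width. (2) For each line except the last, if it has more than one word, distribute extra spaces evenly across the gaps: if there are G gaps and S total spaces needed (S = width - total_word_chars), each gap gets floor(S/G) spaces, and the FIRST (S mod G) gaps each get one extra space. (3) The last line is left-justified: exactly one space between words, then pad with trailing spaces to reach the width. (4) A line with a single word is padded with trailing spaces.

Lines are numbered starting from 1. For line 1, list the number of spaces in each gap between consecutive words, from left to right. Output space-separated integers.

Line 1: ['plane', 'north', 'violin', 'of'] (min_width=21, slack=3)
Line 2: ['island', 'lion', 'ocean', 'table'] (min_width=23, slack=1)
Line 3: ['cat', 'river', 'will', 'banana'] (min_width=21, slack=3)
Line 4: ['childhood', 'library', 'white'] (min_width=23, slack=1)
Line 5: ['corn', 'distance', 'rock', 'be'] (min_width=21, slack=3)
Line 6: ['program', 'rice'] (min_width=12, slack=12)

Answer: 2 2 2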